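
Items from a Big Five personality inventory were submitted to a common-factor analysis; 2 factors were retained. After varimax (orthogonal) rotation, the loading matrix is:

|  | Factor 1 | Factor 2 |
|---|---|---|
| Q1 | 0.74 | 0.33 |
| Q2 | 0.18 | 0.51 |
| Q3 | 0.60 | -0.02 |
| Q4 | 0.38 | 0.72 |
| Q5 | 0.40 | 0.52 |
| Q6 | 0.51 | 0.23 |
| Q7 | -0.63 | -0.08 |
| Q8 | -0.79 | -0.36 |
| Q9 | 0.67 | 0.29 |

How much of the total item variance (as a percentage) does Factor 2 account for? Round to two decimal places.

SS loadings for Factor 2 = 0.33² + 0.51² + (-0.02)² + 0.72² + 0.52² + 0.23² + (-0.08)² + (-0.36)² + 0.29² = 1.4312
With 9 standardized items, total variance = 9. Proportion = 1.4312/9 = 0.1590 → 15.90%.

15.90%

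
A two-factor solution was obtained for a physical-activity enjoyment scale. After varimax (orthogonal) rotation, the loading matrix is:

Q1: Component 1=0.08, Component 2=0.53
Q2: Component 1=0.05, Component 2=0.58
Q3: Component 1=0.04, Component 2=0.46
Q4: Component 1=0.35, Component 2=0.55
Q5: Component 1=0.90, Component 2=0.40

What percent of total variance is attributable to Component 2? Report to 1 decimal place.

SS loadings for Component 2 = 0.53² + 0.58² + 0.46² + 0.55² + 0.40² = 1.2914
With 5 standardized items, total variance = 5. Proportion = 1.2914/5 = 0.2583 → 25.83%.

25.8%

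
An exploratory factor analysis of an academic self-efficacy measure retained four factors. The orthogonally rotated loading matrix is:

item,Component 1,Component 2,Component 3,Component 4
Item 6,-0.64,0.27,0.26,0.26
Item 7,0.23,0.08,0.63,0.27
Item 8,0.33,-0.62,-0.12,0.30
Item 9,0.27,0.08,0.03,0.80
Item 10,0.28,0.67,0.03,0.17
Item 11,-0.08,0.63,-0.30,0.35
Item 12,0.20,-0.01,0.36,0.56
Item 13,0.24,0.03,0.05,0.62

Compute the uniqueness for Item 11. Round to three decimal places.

0.384

h² = (-0.08)² + 0.63² + (-0.30)² + 0.35² = 0.0064 + 0.3969 + 0.0900 + 0.1225 = 0.6158
Uniqueness u² = 1 − h² = 1 − 0.6158 = 0.3842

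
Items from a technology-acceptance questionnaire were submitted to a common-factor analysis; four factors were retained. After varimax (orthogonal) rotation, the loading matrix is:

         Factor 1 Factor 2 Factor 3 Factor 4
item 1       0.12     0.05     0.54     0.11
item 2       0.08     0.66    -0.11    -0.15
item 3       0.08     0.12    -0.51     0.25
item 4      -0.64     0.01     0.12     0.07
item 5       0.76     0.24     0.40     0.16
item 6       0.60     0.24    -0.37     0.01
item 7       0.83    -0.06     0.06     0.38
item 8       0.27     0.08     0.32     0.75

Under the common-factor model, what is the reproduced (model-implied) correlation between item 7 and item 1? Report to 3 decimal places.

0.171

r̂ = Σ λ_i·λ_j across factors = (0.83)(0.12) + (-0.06)(0.05) + (0.06)(0.54) + (0.38)(0.11)
  = +0.0996 -0.0030 +0.0324 +0.0418 = 0.1708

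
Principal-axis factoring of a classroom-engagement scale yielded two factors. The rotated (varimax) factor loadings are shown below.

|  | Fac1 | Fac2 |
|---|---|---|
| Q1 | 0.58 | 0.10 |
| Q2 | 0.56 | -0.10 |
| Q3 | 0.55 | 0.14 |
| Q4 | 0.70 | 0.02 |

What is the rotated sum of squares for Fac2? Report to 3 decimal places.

0.040

SS loadings for Fac2 = 0.10² + (-0.10)² + 0.14² + 0.02² = 0.0100 + 0.0100 + 0.0196 + 0.0004 = 0.0400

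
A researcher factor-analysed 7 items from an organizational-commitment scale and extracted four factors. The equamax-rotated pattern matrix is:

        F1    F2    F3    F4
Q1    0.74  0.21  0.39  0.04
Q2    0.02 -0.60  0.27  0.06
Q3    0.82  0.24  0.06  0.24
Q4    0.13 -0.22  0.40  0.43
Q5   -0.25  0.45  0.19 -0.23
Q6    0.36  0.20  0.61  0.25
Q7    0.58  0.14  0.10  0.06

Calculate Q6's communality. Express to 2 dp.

h² = 0.36² + 0.20² + 0.61² + 0.25² = 0.1296 + 0.0400 + 0.3721 + 0.0625 = 0.6042

0.60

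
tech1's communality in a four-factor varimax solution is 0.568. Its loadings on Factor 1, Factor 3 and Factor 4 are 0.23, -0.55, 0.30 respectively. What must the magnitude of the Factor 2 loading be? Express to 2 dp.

Under orthogonal rotation h² = Σλ², so λ_Factor 2² = h² − (0.4454) = 0.568 − 0.4454 = 0.1226.
|λ| = √0.1226 = 0.3501.

0.35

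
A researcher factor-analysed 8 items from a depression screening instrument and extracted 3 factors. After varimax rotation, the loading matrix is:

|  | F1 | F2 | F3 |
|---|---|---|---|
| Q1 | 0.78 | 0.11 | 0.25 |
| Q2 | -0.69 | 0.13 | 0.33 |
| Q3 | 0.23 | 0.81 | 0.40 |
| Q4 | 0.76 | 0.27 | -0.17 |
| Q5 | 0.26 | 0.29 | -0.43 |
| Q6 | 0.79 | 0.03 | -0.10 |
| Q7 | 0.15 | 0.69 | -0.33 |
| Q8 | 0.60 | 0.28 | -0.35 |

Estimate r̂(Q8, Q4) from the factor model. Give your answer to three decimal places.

r̂ = Σ λ_i·λ_j across factors = (0.60)(0.76) + (0.28)(0.27) + (-0.35)(-0.17)
  = +0.4560 +0.0756 +0.0595 = 0.5911

0.591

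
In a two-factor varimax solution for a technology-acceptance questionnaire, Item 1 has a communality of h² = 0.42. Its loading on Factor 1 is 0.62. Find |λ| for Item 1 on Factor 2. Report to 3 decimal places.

0.189

Under orthogonal rotation h² = Σλ², so λ_Factor 2² = h² − (0.3844) = 0.42 − 0.3844 = 0.0356.
|λ| = √0.0356 = 0.1887.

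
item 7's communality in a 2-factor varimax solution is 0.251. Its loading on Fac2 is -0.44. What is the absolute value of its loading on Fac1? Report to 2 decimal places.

0.24

Under orthogonal rotation h² = Σλ², so λ_Fac1² = h² − (0.1936) = 0.251 − 0.1936 = 0.0574.
|λ| = √0.0574 = 0.2396.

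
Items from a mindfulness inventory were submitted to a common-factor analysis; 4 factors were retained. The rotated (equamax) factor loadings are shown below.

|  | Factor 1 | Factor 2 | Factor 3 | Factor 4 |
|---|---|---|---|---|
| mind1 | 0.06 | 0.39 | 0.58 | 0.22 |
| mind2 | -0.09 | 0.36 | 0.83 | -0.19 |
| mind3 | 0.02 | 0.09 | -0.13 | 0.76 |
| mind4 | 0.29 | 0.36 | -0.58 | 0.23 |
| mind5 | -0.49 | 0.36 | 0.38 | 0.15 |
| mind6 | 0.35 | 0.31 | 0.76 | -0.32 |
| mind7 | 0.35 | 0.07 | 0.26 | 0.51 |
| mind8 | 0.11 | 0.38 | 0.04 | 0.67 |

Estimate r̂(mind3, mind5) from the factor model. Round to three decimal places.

0.087

r̂ = Σ λ_i·λ_j across factors = (0.02)(-0.49) + (0.09)(0.36) + (-0.13)(0.38) + (0.76)(0.15)
  = -0.0098 +0.0324 -0.0494 +0.1140 = 0.0872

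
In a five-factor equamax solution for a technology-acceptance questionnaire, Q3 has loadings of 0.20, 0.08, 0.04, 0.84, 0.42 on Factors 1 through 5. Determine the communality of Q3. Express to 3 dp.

0.930

h² = 0.20² + 0.08² + 0.04² + 0.84² + 0.42² = 0.0400 + 0.0064 + 0.0016 + 0.7056 + 0.1764 = 0.9300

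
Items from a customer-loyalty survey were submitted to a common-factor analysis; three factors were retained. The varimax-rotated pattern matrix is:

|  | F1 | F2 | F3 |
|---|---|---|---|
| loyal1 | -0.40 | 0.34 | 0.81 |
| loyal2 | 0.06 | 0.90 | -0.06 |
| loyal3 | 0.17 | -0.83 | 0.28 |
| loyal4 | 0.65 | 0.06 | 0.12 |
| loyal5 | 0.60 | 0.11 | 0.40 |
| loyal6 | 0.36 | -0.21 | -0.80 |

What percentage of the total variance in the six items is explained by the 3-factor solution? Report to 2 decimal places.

SS loadings by factor: 1.1046, 1.6743, 1.5525; total = 4.3314.
Total variance with 6 standardized items is 6, so the solution explains 4.3314/6 = 0.7219 = 72.19%.

72.19%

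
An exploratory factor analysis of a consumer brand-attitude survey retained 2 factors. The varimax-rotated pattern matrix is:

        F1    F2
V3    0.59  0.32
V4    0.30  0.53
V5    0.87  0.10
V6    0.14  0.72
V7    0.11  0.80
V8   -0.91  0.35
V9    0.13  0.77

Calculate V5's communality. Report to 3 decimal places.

h² = 0.87² + 0.10² = 0.7569 + 0.0100 = 0.7669

0.767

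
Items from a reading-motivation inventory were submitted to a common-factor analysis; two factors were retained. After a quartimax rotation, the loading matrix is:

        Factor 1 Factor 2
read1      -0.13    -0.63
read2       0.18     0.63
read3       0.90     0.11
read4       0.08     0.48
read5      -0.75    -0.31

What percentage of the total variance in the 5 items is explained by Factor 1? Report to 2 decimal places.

SS loadings for Factor 1 = (-0.13)² + 0.18² + 0.90² + 0.08² + (-0.75)² = 1.4282
With 5 standardized items, total variance = 5. Proportion = 1.4282/5 = 0.2856 → 28.56%.

28.56%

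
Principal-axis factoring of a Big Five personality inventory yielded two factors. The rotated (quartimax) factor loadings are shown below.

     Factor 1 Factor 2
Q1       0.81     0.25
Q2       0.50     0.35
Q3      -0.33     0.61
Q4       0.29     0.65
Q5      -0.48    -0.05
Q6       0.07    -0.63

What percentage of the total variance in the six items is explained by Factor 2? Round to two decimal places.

SS loadings for Factor 2 = 0.25² + 0.35² + 0.61² + 0.65² + (-0.05)² + (-0.63)² = 1.3790
With 6 standardized items, total variance = 6. Proportion = 1.3790/6 = 0.2298 → 22.98%.

22.98%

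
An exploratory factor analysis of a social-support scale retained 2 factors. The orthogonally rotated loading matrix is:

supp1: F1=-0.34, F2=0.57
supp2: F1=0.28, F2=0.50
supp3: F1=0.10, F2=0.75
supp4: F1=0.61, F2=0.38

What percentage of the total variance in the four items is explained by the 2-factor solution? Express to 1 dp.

SS loadings by factor: 0.5761, 1.2818; total = 1.8579.
Total variance with 4 standardized items is 4, so the solution explains 1.8579/4 = 0.4645 = 46.45%.

46.4%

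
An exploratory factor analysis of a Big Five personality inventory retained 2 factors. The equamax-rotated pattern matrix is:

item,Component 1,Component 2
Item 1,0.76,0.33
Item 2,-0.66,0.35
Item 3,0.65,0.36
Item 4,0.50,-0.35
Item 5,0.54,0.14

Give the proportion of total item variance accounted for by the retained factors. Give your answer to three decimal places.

0.496

SS loadings by factor: 1.9773, 0.5031; total = 2.4804.
Total variance with 5 standardized items is 5, so the solution explains 2.4804/5 = 0.4961.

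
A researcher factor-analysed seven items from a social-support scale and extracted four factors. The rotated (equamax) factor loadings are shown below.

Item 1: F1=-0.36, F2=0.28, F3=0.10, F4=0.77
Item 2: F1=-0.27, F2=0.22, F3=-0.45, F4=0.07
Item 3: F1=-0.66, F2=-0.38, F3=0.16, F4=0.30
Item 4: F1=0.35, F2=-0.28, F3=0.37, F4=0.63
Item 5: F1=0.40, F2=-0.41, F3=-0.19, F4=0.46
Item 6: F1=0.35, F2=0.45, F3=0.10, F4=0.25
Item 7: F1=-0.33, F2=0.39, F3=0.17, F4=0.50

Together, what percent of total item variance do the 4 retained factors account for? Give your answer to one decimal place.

Communalities: 0.8109, 0.3287, 0.6956, 0.7347, 0.5758, 0.3975, 0.5399; Σh² = 4.0831.
Total variance with 7 standardized items is 7, so the solution explains 4.0831/7 = 0.5833 = 58.33%.

58.3%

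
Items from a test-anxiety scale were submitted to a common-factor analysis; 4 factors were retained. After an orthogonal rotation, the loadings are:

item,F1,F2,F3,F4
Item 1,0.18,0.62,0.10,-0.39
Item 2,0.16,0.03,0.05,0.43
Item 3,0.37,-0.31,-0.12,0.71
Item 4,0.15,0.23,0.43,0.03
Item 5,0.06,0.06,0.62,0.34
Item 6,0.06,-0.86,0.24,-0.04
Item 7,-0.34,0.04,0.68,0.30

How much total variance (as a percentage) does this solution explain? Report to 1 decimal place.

54.1%

SS loadings by factor: 0.3402, 1.2791, 1.1162, 1.0492; total = 3.7847.
Total variance with 7 standardized items is 7, so the solution explains 3.7847/7 = 0.5407 = 54.07%.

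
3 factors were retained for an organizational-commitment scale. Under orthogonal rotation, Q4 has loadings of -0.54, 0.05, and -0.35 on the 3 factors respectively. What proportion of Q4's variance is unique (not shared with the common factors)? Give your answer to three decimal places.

h² = (-0.54)² + 0.05² + (-0.35)² = 0.2916 + 0.0025 + 0.1225 = 0.4166
Uniqueness u² = 1 − h² = 1 − 0.4166 = 0.5834

0.583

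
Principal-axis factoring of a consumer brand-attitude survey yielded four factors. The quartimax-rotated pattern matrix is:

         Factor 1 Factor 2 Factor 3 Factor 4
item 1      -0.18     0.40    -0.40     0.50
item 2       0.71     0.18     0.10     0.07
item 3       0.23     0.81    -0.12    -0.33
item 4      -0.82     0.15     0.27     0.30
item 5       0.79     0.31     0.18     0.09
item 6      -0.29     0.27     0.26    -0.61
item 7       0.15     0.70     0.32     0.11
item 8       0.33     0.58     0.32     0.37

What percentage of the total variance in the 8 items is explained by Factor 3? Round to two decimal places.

7.03%

SS loadings for Factor 3 = (-0.40)² + 0.10² + (-0.12)² + 0.27² + 0.18² + 0.26² + 0.32² + 0.32² = 0.5621
With 8 standardized items, total variance = 8. Proportion = 0.5621/8 = 0.0703 → 7.03%.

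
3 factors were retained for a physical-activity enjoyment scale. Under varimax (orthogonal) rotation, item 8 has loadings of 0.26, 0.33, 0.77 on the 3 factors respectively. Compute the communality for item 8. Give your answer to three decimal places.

0.769

h² = 0.26² + 0.33² + 0.77² = 0.0676 + 0.1089 + 0.5929 = 0.7694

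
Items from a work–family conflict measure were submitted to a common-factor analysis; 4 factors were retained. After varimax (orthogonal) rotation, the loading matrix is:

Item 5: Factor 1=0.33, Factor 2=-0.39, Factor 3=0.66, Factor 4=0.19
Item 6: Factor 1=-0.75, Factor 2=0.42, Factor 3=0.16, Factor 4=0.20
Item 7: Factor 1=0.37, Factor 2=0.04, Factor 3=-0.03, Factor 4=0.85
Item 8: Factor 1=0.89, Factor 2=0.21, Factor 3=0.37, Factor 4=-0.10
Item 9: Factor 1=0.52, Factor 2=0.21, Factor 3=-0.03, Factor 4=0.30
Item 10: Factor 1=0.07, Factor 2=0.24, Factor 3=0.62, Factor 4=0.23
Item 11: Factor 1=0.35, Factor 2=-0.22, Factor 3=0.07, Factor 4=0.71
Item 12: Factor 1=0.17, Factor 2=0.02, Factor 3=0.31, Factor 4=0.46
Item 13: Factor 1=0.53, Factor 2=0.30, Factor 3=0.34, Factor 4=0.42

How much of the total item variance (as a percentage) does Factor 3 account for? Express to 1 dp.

SS loadings for Factor 3 = 0.66² + 0.16² + (-0.03)² + 0.37² + (-0.03)² + 0.62² + 0.07² + 0.31² + 0.34² = 1.2009
With 9 standardized items, total variance = 9. Proportion = 1.2009/9 = 0.1334 → 13.34%.

13.3%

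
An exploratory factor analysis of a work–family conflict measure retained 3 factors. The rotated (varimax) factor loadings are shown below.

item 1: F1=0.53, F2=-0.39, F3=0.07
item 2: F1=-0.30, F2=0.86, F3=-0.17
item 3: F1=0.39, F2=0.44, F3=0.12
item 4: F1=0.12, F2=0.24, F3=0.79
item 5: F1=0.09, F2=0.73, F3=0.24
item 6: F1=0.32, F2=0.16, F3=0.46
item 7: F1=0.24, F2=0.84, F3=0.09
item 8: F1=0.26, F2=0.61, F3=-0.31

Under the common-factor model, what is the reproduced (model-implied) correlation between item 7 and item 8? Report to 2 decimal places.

0.55

r̂ = Σ λ_i·λ_j across factors = (0.24)(0.26) + (0.84)(0.61) + (0.09)(-0.31)
  = +0.0624 +0.5124 -0.0279 = 0.5469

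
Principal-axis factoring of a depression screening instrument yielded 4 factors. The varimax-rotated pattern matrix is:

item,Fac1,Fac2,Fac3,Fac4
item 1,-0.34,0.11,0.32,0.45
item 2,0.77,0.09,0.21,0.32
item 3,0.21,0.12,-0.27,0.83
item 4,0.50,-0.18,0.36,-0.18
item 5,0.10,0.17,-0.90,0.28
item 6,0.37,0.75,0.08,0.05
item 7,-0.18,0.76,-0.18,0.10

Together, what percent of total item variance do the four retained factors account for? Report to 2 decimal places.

67.61%

SS loadings by factor: 1.1819, 1.2360, 1.1978, 1.1171; total = 4.7328.
Total variance with 7 standardized items is 7, so the solution explains 4.7328/7 = 0.6761 = 67.61%.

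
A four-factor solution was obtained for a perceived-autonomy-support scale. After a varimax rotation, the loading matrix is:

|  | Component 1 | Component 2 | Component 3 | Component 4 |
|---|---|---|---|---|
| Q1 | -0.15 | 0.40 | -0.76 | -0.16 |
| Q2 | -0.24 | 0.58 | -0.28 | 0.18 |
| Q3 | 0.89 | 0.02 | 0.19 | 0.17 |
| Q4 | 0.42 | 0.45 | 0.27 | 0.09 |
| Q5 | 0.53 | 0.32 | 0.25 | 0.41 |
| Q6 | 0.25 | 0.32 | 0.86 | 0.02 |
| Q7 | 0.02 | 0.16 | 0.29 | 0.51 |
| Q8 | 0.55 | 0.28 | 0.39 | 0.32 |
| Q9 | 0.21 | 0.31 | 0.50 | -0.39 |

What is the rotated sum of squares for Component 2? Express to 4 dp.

1.1042

SS loadings for Component 2 = 0.40² + 0.58² + 0.02² + 0.45² + 0.32² + 0.32² + 0.16² + 0.28² + 0.31² = 0.1600 + 0.3364 + 0.0004 + 0.2025 + 0.1024 + 0.1024 + 0.0256 + 0.0784 + 0.0961 = 1.1042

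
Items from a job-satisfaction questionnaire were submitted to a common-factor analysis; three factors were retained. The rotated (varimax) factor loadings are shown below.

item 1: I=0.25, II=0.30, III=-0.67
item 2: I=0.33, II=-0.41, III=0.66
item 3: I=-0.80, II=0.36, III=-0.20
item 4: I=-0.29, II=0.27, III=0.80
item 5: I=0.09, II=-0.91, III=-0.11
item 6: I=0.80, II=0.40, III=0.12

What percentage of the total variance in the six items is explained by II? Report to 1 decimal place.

24.1%

SS loadings for II = 0.30² + (-0.41)² + 0.36² + 0.27² + (-0.91)² + 0.40² = 1.4487
With 6 standardized items, total variance = 6. Proportion = 1.4487/6 = 0.2415 → 24.14%.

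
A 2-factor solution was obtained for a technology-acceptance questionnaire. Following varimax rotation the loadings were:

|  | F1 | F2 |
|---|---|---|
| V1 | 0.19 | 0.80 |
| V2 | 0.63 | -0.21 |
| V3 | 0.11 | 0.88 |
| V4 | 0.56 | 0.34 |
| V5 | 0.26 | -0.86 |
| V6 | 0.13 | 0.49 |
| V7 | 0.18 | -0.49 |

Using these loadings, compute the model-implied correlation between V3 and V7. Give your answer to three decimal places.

r̂ = Σ λ_i·λ_j across factors = (0.11)(0.18) + (0.88)(-0.49)
  = +0.0198 -0.4312 = -0.4114

-0.411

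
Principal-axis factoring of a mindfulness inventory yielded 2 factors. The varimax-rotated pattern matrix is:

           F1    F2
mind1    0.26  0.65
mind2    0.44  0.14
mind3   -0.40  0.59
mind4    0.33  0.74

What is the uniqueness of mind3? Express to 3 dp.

0.492

h² = (-0.40)² + 0.59² = 0.1600 + 0.3481 = 0.5081
Uniqueness u² = 1 − h² = 1 − 0.5081 = 0.4919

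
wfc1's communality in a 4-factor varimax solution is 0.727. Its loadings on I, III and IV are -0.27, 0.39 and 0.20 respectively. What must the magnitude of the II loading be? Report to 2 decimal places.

0.68

Under orthogonal rotation h² = Σλ², so λ_II² = h² − (0.2650) = 0.727 − 0.2650 = 0.4620.
|λ| = √0.4620 = 0.6797.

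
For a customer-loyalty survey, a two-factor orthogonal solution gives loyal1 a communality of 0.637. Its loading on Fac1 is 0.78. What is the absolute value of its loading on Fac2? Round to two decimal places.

0.17

Under orthogonal rotation h² = Σλ², so λ_Fac2² = h² − (0.6084) = 0.637 − 0.6084 = 0.0286.
|λ| = √0.0286 = 0.1691.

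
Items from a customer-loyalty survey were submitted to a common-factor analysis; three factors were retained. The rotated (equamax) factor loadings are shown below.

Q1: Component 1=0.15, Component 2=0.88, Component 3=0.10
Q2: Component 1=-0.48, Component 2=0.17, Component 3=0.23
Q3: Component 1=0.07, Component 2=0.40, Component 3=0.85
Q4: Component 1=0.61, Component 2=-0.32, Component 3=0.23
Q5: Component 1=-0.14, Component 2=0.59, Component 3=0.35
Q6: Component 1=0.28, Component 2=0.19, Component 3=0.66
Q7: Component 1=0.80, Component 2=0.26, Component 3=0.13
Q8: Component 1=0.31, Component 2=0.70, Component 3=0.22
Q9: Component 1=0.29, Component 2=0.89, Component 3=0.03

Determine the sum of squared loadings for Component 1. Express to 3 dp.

1.548

SS loadings for Component 1 = 0.15² + (-0.48)² + 0.07² + 0.61² + (-0.14)² + 0.28² + 0.80² + 0.31² + 0.29² = 0.0225 + 0.2304 + 0.0049 + 0.3721 + 0.0196 + 0.0784 + 0.6400 + 0.0961 + 0.0841 = 1.5481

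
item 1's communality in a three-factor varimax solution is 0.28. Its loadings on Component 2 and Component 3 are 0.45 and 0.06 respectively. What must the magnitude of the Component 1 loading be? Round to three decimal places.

0.272

Under orthogonal rotation h² = Σλ², so λ_Component 1² = h² − (0.2061) = 0.28 − 0.2061 = 0.0739.
|λ| = √0.0739 = 0.2718.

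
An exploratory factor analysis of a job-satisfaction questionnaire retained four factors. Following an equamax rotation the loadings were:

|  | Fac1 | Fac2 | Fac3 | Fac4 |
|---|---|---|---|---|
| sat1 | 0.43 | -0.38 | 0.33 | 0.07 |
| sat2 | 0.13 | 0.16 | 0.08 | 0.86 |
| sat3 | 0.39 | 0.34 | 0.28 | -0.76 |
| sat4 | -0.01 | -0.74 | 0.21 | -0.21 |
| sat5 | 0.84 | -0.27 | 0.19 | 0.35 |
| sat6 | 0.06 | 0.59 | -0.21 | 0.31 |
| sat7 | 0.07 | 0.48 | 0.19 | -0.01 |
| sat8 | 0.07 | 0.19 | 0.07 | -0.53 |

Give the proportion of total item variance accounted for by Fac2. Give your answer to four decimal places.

SS loadings for Fac2 = (-0.38)² + 0.16² + 0.34² + (-0.74)² + (-0.27)² + 0.59² + 0.48² + 0.19² = 1.5207
Proportion of variance = 1.5207 / 8 = 0.1901.

0.1901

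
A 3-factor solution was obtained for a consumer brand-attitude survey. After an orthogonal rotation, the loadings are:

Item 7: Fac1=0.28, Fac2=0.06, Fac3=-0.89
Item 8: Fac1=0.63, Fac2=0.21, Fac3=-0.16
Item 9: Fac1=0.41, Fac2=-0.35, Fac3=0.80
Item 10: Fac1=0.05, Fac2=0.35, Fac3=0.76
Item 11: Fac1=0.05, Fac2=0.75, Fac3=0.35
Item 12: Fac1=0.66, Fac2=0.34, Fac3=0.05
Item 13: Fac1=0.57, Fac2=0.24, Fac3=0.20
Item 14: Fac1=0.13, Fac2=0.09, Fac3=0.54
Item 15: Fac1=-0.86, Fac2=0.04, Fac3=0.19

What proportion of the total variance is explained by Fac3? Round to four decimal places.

0.2809

SS loadings for Fac3 = (-0.89)² + (-0.16)² + 0.80² + 0.76² + 0.35² + 0.05² + 0.20² + 0.54² + 0.19² = 2.5280
Proportion of variance = 2.5280 / 9 = 0.2809.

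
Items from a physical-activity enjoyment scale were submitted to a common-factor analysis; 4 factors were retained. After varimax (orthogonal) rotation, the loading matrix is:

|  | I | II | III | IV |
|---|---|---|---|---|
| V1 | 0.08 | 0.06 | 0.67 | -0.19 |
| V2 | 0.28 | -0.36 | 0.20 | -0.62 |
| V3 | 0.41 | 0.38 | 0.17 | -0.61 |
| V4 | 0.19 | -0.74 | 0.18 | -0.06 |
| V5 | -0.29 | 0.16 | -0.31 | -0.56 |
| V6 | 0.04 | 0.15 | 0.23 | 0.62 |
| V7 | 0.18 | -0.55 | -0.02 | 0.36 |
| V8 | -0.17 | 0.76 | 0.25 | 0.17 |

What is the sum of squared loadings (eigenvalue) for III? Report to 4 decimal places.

0.7621

SS loadings for III = 0.67² + 0.20² + 0.17² + 0.18² + (-0.31)² + 0.23² + (-0.02)² + 0.25² = 0.4489 + 0.0400 + 0.0289 + 0.0324 + 0.0961 + 0.0529 + 0.0004 + 0.0625 = 0.7621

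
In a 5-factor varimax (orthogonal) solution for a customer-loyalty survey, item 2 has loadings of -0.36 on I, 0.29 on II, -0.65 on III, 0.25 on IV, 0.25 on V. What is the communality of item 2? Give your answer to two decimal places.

0.76

h² = (-0.36)² + 0.29² + (-0.65)² + 0.25² + 0.25² = 0.1296 + 0.0841 + 0.4225 + 0.0625 + 0.0625 = 0.7612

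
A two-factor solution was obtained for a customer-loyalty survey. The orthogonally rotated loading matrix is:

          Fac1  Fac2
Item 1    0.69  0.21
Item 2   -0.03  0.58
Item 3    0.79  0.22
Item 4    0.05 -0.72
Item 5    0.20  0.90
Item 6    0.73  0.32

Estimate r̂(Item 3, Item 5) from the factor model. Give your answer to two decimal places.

0.36

r̂ = Σ λ_i·λ_j across factors = (0.79)(0.20) + (0.22)(0.90)
  = +0.1580 +0.1980 = 0.3560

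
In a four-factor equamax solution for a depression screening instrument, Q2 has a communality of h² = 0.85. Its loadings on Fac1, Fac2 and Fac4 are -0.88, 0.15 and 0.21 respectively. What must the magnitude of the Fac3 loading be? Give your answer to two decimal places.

0.09

Under orthogonal rotation h² = Σλ², so λ_Fac3² = h² − (0.8410) = 0.85 − 0.8410 = 0.0090.
|λ| = √0.0090 = 0.0949.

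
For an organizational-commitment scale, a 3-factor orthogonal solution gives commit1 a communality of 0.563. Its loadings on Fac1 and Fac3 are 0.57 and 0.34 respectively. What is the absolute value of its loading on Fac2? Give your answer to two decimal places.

0.35

Under orthogonal rotation h² = Σλ², so λ_Fac2² = h² − (0.4405) = 0.563 − 0.4405 = 0.1225.
|λ| = √0.1225 = 0.3500.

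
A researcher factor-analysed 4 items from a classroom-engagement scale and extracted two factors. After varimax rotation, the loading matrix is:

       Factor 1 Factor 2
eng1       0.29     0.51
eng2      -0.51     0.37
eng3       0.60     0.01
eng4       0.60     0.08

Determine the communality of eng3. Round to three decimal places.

h² = 0.60² + 0.01² = 0.3600 + 0.0001 = 0.3601

0.360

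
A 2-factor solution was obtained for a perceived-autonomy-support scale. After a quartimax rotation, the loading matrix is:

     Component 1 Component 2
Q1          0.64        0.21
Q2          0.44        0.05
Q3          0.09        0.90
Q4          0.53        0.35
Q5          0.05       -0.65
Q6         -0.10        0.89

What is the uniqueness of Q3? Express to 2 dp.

0.18

h² = 0.09² + 0.90² = 0.0081 + 0.8100 = 0.8181
Uniqueness u² = 1 − h² = 1 − 0.8181 = 0.1819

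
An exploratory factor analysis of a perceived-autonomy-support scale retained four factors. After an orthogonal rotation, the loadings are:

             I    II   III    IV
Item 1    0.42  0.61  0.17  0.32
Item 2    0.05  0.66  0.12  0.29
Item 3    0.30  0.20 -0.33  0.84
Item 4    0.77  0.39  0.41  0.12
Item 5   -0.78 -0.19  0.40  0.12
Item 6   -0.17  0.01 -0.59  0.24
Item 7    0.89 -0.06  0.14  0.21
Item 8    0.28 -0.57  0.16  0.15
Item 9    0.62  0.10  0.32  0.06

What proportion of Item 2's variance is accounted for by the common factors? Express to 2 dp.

h² = 0.05² + 0.66² + 0.12² + 0.29² = 0.0025 + 0.4356 + 0.0144 + 0.0841 = 0.5366

0.54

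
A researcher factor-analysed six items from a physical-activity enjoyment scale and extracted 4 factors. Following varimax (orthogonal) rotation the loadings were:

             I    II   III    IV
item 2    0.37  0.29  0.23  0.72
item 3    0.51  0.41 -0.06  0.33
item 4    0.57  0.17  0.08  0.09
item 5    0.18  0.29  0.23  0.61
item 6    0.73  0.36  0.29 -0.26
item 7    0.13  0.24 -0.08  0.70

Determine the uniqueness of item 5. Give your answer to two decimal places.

h² = 0.18² + 0.29² + 0.23² + 0.61² = 0.0324 + 0.0841 + 0.0529 + 0.3721 = 0.5415
Uniqueness u² = 1 − h² = 1 − 0.5415 = 0.4585

0.46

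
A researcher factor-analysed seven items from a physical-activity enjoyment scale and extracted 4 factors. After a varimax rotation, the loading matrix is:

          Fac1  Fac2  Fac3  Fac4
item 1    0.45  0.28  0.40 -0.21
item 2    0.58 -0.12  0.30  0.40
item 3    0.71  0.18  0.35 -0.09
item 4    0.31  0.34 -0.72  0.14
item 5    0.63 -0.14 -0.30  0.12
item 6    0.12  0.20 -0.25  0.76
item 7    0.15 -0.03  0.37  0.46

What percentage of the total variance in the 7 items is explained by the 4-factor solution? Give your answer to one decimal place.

58.4%

SS loadings by factor: 1.5729, 0.3013, 1.1803, 1.0354; total = 4.0899.
Total variance with 7 standardized items is 7, so the solution explains 4.0899/7 = 0.5843 = 58.43%.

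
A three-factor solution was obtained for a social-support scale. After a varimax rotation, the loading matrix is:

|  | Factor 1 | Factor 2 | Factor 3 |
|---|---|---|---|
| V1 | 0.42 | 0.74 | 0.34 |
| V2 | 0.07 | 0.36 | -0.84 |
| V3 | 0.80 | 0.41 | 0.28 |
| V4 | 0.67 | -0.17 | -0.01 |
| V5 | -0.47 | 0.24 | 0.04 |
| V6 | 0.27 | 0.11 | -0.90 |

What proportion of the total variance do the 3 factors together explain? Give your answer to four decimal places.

SS loadings by factor: 1.5640, 0.9439, 1.7113; total = 4.2192.
Total variance with 6 standardized items is 6, so the solution explains 4.2192/6 = 0.7032.

0.7032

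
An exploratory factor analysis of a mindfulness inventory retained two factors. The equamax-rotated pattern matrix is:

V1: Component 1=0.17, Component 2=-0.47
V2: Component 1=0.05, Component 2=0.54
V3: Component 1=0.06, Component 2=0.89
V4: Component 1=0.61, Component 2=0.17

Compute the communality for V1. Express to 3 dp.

0.250

h² = 0.17² + (-0.47)² = 0.0289 + 0.2209 = 0.2498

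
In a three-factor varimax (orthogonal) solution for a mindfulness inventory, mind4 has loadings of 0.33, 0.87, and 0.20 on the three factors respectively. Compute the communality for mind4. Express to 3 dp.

h² = 0.33² + 0.87² + 0.20² = 0.1089 + 0.7569 + 0.0400 = 0.9058

0.906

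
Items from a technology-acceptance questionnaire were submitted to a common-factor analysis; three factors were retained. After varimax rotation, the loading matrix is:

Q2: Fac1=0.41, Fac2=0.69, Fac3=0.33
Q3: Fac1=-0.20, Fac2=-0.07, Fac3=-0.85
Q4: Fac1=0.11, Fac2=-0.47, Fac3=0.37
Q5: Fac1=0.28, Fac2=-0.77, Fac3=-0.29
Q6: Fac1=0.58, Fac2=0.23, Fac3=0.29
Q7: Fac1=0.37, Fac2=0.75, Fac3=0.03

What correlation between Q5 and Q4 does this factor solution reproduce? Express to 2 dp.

0.29

r̂ = Σ λ_i·λ_j across factors = (0.28)(0.11) + (-0.77)(-0.47) + (-0.29)(0.37)
  = +0.0308 +0.3619 -0.1073 = 0.2854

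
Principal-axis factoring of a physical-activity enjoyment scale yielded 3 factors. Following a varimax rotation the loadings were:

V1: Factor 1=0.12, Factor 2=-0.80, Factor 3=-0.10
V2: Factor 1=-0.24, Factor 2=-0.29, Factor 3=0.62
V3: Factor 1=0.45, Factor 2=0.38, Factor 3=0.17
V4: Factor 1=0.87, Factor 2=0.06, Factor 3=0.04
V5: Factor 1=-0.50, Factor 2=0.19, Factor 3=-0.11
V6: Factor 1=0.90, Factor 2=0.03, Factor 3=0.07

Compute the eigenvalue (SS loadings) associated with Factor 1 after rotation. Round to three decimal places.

2.091

SS loadings for Factor 1 = 0.12² + (-0.24)² + 0.45² + 0.87² + (-0.50)² + 0.90² = 0.0144 + 0.0576 + 0.2025 + 0.7569 + 0.2500 + 0.8100 = 2.0914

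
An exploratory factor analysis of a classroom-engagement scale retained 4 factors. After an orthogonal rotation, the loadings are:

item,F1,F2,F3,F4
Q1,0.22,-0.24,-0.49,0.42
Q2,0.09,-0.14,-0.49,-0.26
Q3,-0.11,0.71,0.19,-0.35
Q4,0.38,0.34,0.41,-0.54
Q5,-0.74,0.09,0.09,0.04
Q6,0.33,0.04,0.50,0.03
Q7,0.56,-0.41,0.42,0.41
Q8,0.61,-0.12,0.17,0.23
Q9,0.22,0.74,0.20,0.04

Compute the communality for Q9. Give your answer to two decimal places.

0.64

h² = 0.22² + 0.74² + 0.20² + 0.04² = 0.0484 + 0.5476 + 0.0400 + 0.0016 = 0.6376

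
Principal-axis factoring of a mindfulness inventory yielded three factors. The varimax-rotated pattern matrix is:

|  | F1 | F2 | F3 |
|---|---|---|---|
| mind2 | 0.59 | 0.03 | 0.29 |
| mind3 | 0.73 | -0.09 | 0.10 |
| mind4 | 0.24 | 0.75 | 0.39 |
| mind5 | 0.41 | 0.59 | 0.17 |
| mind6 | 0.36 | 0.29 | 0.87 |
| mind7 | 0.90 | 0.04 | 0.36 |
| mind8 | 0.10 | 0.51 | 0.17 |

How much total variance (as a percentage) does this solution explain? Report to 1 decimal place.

64.5%

Communalities: 0.4331, 0.5510, 0.7722, 0.5451, 0.9706, 0.9412, 0.2990; Σh² = 4.5122.
Total variance with 7 standardized items is 7, so the solution explains 4.5122/7 = 0.6446 = 64.46%.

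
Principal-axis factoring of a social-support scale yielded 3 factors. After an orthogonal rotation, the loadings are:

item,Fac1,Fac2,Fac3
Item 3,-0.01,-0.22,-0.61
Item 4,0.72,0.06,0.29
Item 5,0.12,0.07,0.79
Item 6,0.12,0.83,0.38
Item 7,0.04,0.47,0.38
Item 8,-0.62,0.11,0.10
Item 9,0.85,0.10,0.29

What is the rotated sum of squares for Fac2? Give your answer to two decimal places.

SS loadings for Fac2 = (-0.22)² + 0.06² + 0.07² + 0.83² + 0.47² + 0.11² + 0.10² = 0.0484 + 0.0036 + 0.0049 + 0.6889 + 0.2209 + 0.0121 + 0.0100 = 0.9888

0.99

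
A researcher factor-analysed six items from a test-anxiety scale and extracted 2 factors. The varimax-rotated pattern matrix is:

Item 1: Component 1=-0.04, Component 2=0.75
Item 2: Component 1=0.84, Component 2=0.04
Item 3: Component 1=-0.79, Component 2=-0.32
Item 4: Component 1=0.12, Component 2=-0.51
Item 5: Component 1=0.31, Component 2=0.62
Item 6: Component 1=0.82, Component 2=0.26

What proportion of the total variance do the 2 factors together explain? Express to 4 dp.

SS loadings by factor: 2.1142, 1.3786; total = 3.4928.
Total variance with 6 standardized items is 6, so the solution explains 3.4928/6 = 0.5821.

0.5821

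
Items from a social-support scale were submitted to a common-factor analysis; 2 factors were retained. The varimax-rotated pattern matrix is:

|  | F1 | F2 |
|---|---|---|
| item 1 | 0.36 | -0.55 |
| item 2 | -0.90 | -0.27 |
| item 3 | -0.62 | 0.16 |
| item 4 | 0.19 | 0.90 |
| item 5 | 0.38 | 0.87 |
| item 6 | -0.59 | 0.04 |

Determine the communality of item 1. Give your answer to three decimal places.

0.432

h² = 0.36² + (-0.55)² = 0.1296 + 0.3025 = 0.4321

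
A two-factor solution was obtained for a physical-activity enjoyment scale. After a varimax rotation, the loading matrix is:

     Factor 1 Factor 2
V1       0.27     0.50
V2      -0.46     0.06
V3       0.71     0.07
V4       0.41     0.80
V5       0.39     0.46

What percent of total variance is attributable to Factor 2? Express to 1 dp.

SS loadings for Factor 2 = 0.50² + 0.06² + 0.07² + 0.80² + 0.46² = 1.1101
With 5 standardized items, total variance = 5. Proportion = 1.1101/5 = 0.2220 → 22.20%.

22.2%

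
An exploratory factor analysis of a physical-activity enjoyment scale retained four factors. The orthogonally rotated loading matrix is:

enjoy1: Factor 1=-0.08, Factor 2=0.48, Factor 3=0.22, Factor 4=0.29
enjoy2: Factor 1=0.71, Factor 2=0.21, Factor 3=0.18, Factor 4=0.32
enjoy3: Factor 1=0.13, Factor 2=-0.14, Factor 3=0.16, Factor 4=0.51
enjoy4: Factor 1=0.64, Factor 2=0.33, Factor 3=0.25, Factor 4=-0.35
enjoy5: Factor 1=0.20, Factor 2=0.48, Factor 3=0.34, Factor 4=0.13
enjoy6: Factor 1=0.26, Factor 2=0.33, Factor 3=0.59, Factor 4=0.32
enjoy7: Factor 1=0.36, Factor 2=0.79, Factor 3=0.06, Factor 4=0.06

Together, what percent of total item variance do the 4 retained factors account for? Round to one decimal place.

Communalities: 0.3693, 0.6830, 0.3222, 0.7035, 0.4029, 0.6270, 0.7609; Σh² = 3.8688.
Total variance with 7 standardized items is 7, so the solution explains 3.8688/7 = 0.5527 = 55.27%.

55.3%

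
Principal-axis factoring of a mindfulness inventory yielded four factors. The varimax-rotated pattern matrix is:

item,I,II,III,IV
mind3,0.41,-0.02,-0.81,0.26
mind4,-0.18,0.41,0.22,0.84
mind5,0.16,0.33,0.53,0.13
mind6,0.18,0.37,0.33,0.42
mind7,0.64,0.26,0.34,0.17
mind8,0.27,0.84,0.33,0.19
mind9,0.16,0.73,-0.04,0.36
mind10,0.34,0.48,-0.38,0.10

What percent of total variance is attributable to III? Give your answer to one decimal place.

SS loadings for III = (-0.81)² + 0.22² + 0.53² + 0.33² + 0.34² + 0.33² + (-0.04)² + (-0.38)² = 1.4648
With 8 standardized items, total variance = 8. Proportion = 1.4648/8 = 0.1831 → 18.31%.

18.3%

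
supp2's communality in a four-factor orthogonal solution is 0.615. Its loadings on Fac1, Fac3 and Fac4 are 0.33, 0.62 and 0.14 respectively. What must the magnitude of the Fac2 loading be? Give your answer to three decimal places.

0.320

Under orthogonal rotation h² = Σλ², so λ_Fac2² = h² − (0.5129) = 0.615 − 0.5129 = 0.1021.
|λ| = √0.1021 = 0.3195.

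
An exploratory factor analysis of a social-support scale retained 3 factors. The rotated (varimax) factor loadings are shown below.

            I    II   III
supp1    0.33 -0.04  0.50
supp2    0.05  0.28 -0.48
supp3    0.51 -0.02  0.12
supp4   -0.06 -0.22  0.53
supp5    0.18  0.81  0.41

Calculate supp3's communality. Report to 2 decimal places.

h² = 0.51² + (-0.02)² + 0.12² = 0.2601 + 0.0004 + 0.0144 = 0.2749

0.27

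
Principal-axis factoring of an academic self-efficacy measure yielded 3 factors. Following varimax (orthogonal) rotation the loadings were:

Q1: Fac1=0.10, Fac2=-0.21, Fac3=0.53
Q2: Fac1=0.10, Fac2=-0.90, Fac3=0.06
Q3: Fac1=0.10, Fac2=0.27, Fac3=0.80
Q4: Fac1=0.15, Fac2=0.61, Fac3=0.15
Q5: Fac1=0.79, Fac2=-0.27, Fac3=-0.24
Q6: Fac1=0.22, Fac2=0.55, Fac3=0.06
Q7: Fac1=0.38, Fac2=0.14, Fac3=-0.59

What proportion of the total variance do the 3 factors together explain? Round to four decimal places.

Communalities: 0.3350, 0.8236, 0.7229, 0.4171, 0.7546, 0.3545, 0.5121; Σh² = 3.9198.
Total variance with 7 standardized items is 7, so the solution explains 3.9198/7 = 0.5600.

0.5600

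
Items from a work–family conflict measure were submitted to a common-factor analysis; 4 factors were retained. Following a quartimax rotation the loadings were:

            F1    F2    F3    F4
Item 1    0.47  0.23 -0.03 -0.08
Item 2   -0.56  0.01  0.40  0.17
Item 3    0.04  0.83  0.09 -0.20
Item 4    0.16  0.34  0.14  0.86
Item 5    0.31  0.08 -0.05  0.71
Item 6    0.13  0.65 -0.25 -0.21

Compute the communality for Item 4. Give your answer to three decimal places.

0.900

h² = 0.16² + 0.34² + 0.14² + 0.86² = 0.0256 + 0.1156 + 0.0196 + 0.7396 = 0.9004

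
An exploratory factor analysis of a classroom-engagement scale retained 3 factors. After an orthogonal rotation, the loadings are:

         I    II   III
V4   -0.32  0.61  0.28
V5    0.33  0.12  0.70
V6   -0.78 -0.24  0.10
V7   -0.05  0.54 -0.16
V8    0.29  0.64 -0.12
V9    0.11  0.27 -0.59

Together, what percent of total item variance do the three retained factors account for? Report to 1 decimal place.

51.7%

Communalities: 0.5529, 0.6133, 0.6760, 0.3197, 0.5081, 0.4331; Σh² = 3.1031.
Total variance with 6 standardized items is 6, so the solution explains 3.1031/6 = 0.5172 = 51.72%.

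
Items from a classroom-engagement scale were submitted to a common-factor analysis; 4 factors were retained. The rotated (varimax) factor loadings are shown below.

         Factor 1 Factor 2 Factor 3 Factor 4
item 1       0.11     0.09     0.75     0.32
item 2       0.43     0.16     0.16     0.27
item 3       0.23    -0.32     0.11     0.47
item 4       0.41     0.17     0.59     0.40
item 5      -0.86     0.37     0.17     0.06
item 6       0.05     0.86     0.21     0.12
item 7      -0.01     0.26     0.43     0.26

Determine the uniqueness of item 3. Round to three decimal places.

h² = 0.23² + (-0.32)² + 0.11² + 0.47² = 0.0529 + 0.1024 + 0.0121 + 0.2209 = 0.3883
Uniqueness u² = 1 − h² = 1 − 0.3883 = 0.6117

0.612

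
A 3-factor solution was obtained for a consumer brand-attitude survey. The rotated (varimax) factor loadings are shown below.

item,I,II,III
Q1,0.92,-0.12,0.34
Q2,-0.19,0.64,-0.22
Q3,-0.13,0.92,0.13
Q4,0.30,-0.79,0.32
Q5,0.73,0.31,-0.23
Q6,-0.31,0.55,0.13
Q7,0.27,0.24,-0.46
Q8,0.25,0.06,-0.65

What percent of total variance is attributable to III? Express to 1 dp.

12.3%

SS loadings for III = 0.34² + (-0.22)² + 0.13² + 0.32² + (-0.23)² + 0.13² + (-0.46)² + (-0.65)² = 0.9872
With 8 standardized items, total variance = 8. Proportion = 0.9872/8 = 0.1234 → 12.34%.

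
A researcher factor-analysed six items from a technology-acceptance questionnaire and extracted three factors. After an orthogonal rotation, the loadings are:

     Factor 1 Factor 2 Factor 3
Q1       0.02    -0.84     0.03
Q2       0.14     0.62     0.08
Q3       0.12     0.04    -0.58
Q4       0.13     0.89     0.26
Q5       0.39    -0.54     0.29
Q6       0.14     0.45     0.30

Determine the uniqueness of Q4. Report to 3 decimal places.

h² = 0.13² + 0.89² + 0.26² = 0.0169 + 0.7921 + 0.0676 = 0.8766
Uniqueness u² = 1 − h² = 1 − 0.8766 = 0.1234

0.123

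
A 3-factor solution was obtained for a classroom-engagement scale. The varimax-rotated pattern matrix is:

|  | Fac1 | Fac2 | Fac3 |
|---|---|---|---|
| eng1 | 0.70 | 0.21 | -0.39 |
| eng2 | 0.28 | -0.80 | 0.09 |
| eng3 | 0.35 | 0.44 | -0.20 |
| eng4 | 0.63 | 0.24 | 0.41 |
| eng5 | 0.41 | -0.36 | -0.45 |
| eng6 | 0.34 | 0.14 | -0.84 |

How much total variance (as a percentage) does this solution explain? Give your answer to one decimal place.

Communalities: 0.6862, 0.7265, 0.3561, 0.6226, 0.5002, 0.8408; Σh² = 3.7324.
Total variance with 6 standardized items is 6, so the solution explains 3.7324/6 = 0.6221 = 62.21%.

62.2%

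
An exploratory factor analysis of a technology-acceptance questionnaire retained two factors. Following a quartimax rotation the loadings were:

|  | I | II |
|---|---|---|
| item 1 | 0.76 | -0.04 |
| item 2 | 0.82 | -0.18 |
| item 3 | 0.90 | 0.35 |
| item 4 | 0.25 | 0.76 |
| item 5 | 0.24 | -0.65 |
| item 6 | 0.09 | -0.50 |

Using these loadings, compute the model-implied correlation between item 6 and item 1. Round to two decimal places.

0.09

r̂ = Σ λ_i·λ_j across factors = (0.09)(0.76) + (-0.50)(-0.04)
  = +0.0684 +0.0200 = 0.0884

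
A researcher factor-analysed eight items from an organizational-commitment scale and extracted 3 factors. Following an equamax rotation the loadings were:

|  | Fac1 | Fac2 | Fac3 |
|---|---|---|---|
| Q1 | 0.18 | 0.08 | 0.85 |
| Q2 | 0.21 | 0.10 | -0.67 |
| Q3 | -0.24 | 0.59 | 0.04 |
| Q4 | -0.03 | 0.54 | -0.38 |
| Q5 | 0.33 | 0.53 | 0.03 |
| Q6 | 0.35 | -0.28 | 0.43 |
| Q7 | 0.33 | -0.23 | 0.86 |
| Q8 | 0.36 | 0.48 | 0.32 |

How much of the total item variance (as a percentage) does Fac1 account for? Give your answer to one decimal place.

SS loadings for Fac1 = 0.18² + 0.21² + (-0.24)² + (-0.03)² + 0.33² + 0.35² + 0.33² + 0.36² = 0.6049
With 8 standardized items, total variance = 8. Proportion = 0.6049/8 = 0.0756 → 7.56%.

7.6%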